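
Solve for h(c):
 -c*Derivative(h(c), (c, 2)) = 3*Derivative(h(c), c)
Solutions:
 h(c) = C1 + C2/c^2


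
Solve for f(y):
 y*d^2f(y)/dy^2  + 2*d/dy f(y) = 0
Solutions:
 f(y) = C1 + C2/y


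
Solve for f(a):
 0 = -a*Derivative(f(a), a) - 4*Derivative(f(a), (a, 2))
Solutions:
 f(a) = C1 + C2*erf(sqrt(2)*a/4)


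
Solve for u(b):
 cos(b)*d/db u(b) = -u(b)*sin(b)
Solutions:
 u(b) = C1*cos(b)


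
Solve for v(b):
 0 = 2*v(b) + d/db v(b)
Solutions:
 v(b) = C1*exp(-2*b)


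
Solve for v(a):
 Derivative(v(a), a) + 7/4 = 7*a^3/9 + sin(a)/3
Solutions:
 v(a) = C1 + 7*a^4/36 - 7*a/4 - cos(a)/3


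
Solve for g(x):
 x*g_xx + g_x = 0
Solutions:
 g(x) = C1 + C2*log(x)


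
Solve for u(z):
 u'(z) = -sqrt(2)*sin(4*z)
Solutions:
 u(z) = C1 + sqrt(2)*cos(4*z)/4


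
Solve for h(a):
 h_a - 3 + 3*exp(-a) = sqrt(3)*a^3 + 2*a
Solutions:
 h(a) = C1 + sqrt(3)*a^4/4 + a^2 + 3*a + 3*exp(-a)


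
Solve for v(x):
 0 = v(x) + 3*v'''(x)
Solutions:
 v(x) = C3*exp(-3^(2/3)*x/3) + (C1*sin(3^(1/6)*x/2) + C2*cos(3^(1/6)*x/2))*exp(3^(2/3)*x/6)


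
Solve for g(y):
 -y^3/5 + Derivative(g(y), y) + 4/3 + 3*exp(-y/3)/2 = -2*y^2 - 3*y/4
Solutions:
 g(y) = C1 + y^4/20 - 2*y^3/3 - 3*y^2/8 - 4*y/3 + 9*exp(-y/3)/2


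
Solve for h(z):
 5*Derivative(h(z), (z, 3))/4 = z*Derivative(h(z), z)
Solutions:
 h(z) = C1 + Integral(C2*airyai(10^(2/3)*z/5) + C3*airybi(10^(2/3)*z/5), z)


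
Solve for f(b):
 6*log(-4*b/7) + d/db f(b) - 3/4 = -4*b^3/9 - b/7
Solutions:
 f(b) = C1 - b^4/9 - b^2/14 - 6*b*log(-b) + b*(-12*log(2) + 27/4 + 6*log(7))


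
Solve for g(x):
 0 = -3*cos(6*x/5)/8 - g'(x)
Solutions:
 g(x) = C1 - 5*sin(6*x/5)/16


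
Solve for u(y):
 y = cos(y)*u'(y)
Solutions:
 u(y) = C1 + Integral(y/cos(y), y)


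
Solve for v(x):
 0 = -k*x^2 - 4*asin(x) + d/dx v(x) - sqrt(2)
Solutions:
 v(x) = C1 + k*x^3/3 + 4*x*asin(x) + sqrt(2)*x + 4*sqrt(1 - x^2)


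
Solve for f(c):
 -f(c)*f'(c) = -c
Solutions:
 f(c) = -sqrt(C1 + c^2)
 f(c) = sqrt(C1 + c^2)


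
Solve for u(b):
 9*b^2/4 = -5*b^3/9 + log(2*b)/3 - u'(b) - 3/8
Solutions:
 u(b) = C1 - 5*b^4/36 - 3*b^3/4 + b*log(b)/3 - 17*b/24 + b*log(2)/3


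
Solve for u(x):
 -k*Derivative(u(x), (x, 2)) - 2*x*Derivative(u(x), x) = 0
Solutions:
 u(x) = C1 + C2*sqrt(k)*erf(x*sqrt(1/k))


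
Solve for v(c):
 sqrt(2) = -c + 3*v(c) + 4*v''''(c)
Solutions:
 v(c) = c/3 + (C1*sin(3^(1/4)*c/2) + C2*cos(3^(1/4)*c/2))*exp(-3^(1/4)*c/2) + (C3*sin(3^(1/4)*c/2) + C4*cos(3^(1/4)*c/2))*exp(3^(1/4)*c/2) + sqrt(2)/3


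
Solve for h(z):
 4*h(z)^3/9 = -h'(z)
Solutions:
 h(z) = -3*sqrt(2)*sqrt(-1/(C1 - 4*z))/2
 h(z) = 3*sqrt(2)*sqrt(-1/(C1 - 4*z))/2


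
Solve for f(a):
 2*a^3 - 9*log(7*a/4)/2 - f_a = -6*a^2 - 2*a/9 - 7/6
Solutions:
 f(a) = C1 + a^4/2 + 2*a^3 + a^2/9 - 9*a*log(a)/2 - 9*a*log(7)/2 + 17*a/3 + 9*a*log(2)


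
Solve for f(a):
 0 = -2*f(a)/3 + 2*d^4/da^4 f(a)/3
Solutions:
 f(a) = C1*exp(-a) + C2*exp(a) + C3*sin(a) + C4*cos(a)


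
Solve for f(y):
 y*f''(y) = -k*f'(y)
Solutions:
 f(y) = C1 + y^(1 - re(k))*(C2*sin(log(y)*Abs(im(k))) + C3*cos(log(y)*im(k)))


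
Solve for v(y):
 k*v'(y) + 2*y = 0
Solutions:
 v(y) = C1 - y^2/k


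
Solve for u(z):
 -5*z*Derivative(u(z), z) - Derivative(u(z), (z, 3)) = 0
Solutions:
 u(z) = C1 + Integral(C2*airyai(-5^(1/3)*z) + C3*airybi(-5^(1/3)*z), z)


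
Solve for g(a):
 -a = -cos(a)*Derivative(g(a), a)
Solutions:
 g(a) = C1 + Integral(a/cos(a), a)


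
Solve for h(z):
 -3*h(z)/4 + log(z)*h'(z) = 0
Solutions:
 h(z) = C1*exp(3*li(z)/4)


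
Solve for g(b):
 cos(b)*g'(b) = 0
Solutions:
 g(b) = C1


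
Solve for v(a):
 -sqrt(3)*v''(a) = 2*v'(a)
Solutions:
 v(a) = C1 + C2*exp(-2*sqrt(3)*a/3)


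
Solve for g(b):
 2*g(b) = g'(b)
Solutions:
 g(b) = C1*exp(2*b)


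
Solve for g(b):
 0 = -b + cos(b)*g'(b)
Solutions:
 g(b) = C1 + Integral(b/cos(b), b)


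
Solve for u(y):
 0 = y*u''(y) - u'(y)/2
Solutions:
 u(y) = C1 + C2*y^(3/2)


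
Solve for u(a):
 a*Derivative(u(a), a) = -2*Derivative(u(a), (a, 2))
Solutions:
 u(a) = C1 + C2*erf(a/2)


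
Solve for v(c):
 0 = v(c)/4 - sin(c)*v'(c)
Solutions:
 v(c) = C1*(cos(c) - 1)^(1/8)/(cos(c) + 1)^(1/8)


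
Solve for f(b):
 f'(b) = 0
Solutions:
 f(b) = C1


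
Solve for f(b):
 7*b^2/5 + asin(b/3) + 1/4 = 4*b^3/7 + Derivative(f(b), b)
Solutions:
 f(b) = C1 - b^4/7 + 7*b^3/15 + b*asin(b/3) + b/4 + sqrt(9 - b^2)


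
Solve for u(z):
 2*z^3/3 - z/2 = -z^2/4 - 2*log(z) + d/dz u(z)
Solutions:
 u(z) = C1 + z^4/6 + z^3/12 - z^2/4 + 2*z*log(z) - 2*z


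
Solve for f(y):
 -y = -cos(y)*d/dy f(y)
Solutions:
 f(y) = C1 + Integral(y/cos(y), y)


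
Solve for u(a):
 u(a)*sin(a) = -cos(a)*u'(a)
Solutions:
 u(a) = C1*cos(a)


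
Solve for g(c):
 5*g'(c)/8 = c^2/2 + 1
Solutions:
 g(c) = C1 + 4*c^3/15 + 8*c/5


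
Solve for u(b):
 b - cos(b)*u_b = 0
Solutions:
 u(b) = C1 + Integral(b/cos(b), b)


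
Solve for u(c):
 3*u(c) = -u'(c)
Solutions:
 u(c) = C1*exp(-3*c)


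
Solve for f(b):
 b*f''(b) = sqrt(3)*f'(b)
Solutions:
 f(b) = C1 + C2*b^(1 + sqrt(3))


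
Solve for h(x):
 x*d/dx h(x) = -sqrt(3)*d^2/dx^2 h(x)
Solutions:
 h(x) = C1 + C2*erf(sqrt(2)*3^(3/4)*x/6)


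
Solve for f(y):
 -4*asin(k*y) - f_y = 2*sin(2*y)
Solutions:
 f(y) = C1 - 4*Piecewise((y*asin(k*y) + sqrt(-k^2*y^2 + 1)/k, Ne(k, 0)), (0, True)) + cos(2*y)


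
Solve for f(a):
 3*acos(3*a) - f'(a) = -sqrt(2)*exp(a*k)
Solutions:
 f(a) = C1 + 3*a*acos(3*a) - sqrt(1 - 9*a^2) + sqrt(2)*Piecewise((exp(a*k)/k, Ne(k, 0)), (a, True))


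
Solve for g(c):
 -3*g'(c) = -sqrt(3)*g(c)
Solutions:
 g(c) = C1*exp(sqrt(3)*c/3)


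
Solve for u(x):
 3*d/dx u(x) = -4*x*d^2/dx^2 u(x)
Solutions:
 u(x) = C1 + C2*x^(1/4)


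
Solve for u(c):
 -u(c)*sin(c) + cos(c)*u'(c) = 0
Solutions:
 u(c) = C1/cos(c)


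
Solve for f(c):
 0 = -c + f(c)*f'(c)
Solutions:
 f(c) = -sqrt(C1 + c^2)
 f(c) = sqrt(C1 + c^2)


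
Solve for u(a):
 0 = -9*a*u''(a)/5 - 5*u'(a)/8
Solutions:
 u(a) = C1 + C2*a^(47/72)


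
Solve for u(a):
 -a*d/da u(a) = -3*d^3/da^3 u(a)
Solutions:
 u(a) = C1 + Integral(C2*airyai(3^(2/3)*a/3) + C3*airybi(3^(2/3)*a/3), a)


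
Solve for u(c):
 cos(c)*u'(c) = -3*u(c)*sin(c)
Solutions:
 u(c) = C1*cos(c)^3


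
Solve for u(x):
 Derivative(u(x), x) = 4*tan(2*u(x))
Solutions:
 u(x) = -asin(C1*exp(8*x))/2 + pi/2
 u(x) = asin(C1*exp(8*x))/2


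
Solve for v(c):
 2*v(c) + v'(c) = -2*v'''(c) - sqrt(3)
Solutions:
 v(c) = C1*exp(-6^(1/3)*c*(-(18 + sqrt(330))^(1/3) + 6^(1/3)/(18 + sqrt(330))^(1/3))/12)*sin(2^(1/3)*3^(1/6)*c*(3*2^(1/3)/(18 + sqrt(330))^(1/3) + 3^(2/3)*(18 + sqrt(330))^(1/3))/12) + C2*exp(-6^(1/3)*c*(-(18 + sqrt(330))^(1/3) + 6^(1/3)/(18 + sqrt(330))^(1/3))/12)*cos(2^(1/3)*3^(1/6)*c*(3*2^(1/3)/(18 + sqrt(330))^(1/3) + 3^(2/3)*(18 + sqrt(330))^(1/3))/12) + C3*exp(6^(1/3)*c*(-(18 + sqrt(330))^(1/3) + 6^(1/3)/(18 + sqrt(330))^(1/3))/6) - sqrt(3)/2


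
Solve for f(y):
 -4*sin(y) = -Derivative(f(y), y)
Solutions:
 f(y) = C1 - 4*cos(y)


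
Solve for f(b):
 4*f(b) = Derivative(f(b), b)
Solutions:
 f(b) = C1*exp(4*b)


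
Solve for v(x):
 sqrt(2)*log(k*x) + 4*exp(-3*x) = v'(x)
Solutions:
 v(x) = C1 + sqrt(2)*x*log(k*x) - sqrt(2)*x - 4*exp(-3*x)/3


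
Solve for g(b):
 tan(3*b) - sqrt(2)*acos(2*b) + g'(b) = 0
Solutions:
 g(b) = C1 + sqrt(2)*(b*acos(2*b) - sqrt(1 - 4*b^2)/2) + log(cos(3*b))/3


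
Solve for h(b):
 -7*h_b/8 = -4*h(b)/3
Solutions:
 h(b) = C1*exp(32*b/21)


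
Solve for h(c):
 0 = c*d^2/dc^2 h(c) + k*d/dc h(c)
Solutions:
 h(c) = C1 + c^(1 - re(k))*(C2*sin(log(c)*Abs(im(k))) + C3*cos(log(c)*im(k)))


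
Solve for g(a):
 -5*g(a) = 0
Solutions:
 g(a) = 0


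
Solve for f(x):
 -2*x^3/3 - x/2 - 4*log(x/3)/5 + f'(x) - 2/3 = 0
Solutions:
 f(x) = C1 + x^4/6 + x^2/4 + 4*x*log(x)/5 - 4*x*log(3)/5 - 2*x/15


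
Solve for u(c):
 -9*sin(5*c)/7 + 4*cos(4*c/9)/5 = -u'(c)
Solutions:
 u(c) = C1 - 9*sin(4*c/9)/5 - 9*cos(5*c)/35


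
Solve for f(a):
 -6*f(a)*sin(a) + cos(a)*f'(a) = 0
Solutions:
 f(a) = C1/cos(a)^6


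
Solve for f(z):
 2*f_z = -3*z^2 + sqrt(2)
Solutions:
 f(z) = C1 - z^3/2 + sqrt(2)*z/2


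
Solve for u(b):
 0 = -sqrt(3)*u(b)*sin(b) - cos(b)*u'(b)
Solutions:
 u(b) = C1*cos(b)^(sqrt(3))


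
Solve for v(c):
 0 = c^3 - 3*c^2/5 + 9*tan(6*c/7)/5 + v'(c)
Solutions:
 v(c) = C1 - c^4/4 + c^3/5 + 21*log(cos(6*c/7))/10


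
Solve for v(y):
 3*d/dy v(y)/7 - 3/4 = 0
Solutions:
 v(y) = C1 + 7*y/4


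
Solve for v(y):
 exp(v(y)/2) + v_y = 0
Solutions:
 v(y) = 2*log(1/(C1 + y)) + 2*log(2)


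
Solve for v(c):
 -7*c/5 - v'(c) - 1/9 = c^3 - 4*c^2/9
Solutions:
 v(c) = C1 - c^4/4 + 4*c^3/27 - 7*c^2/10 - c/9


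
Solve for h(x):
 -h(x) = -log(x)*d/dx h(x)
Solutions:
 h(x) = C1*exp(li(x))


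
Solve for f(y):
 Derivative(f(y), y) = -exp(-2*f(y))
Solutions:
 f(y) = log(-sqrt(C1 - 2*y))
 f(y) = log(C1 - 2*y)/2


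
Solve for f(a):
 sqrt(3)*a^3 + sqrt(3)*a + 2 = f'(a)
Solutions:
 f(a) = C1 + sqrt(3)*a^4/4 + sqrt(3)*a^2/2 + 2*a


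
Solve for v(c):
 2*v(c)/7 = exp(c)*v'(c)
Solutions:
 v(c) = C1*exp(-2*exp(-c)/7)


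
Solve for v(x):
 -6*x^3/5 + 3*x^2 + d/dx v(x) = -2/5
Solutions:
 v(x) = C1 + 3*x^4/10 - x^3 - 2*x/5


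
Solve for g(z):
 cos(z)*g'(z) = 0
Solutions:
 g(z) = C1


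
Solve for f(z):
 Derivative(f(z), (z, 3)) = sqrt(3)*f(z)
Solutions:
 f(z) = C3*exp(3^(1/6)*z) + (C1*sin(3^(2/3)*z/2) + C2*cos(3^(2/3)*z/2))*exp(-3^(1/6)*z/2)


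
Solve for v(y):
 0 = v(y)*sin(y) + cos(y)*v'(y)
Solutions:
 v(y) = C1*cos(y)


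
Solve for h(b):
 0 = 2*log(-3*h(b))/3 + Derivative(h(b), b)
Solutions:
 3*Integral(1/(log(-_y) + log(3)), (_y, h(b)))/2 = C1 - b


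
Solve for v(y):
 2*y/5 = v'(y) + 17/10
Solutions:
 v(y) = C1 + y^2/5 - 17*y/10


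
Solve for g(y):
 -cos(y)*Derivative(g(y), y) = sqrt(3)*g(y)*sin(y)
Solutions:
 g(y) = C1*cos(y)^(sqrt(3))


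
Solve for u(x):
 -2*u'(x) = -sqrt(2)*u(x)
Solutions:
 u(x) = C1*exp(sqrt(2)*x/2)


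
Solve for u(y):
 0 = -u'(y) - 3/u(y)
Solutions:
 u(y) = -sqrt(C1 - 6*y)
 u(y) = sqrt(C1 - 6*y)


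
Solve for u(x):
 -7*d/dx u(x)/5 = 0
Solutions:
 u(x) = C1


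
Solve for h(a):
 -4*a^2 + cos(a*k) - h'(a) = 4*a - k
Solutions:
 h(a) = C1 - 4*a^3/3 - 2*a^2 + a*k + sin(a*k)/k


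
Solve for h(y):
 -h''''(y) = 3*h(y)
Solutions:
 h(y) = (C1*sin(sqrt(2)*3^(1/4)*y/2) + C2*cos(sqrt(2)*3^(1/4)*y/2))*exp(-sqrt(2)*3^(1/4)*y/2) + (C3*sin(sqrt(2)*3^(1/4)*y/2) + C4*cos(sqrt(2)*3^(1/4)*y/2))*exp(sqrt(2)*3^(1/4)*y/2)


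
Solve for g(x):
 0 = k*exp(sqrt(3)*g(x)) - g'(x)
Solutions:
 g(x) = sqrt(3)*(2*log(-1/(C1 + k*x)) - log(3))/6


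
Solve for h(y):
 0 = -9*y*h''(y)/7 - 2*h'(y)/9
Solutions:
 h(y) = C1 + C2*y^(67/81)


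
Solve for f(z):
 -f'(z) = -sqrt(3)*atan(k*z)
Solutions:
 f(z) = C1 + sqrt(3)*Piecewise((z*atan(k*z) - log(k^2*z^2 + 1)/(2*k), Ne(k, 0)), (0, True))


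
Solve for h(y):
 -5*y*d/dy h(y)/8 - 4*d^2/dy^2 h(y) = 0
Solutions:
 h(y) = C1 + C2*erf(sqrt(5)*y/8)


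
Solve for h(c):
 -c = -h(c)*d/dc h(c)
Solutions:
 h(c) = -sqrt(C1 + c^2)
 h(c) = sqrt(C1 + c^2)


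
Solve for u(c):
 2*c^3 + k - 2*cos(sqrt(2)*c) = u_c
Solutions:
 u(c) = C1 + c^4/2 + c*k - sqrt(2)*sin(sqrt(2)*c)


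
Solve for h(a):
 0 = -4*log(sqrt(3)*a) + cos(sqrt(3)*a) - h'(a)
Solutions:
 h(a) = C1 - 4*a*log(a) - 2*a*log(3) + 4*a + sqrt(3)*sin(sqrt(3)*a)/3


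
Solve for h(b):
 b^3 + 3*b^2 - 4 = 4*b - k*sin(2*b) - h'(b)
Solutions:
 h(b) = C1 - b^4/4 - b^3 + 2*b^2 + 4*b + k*cos(2*b)/2


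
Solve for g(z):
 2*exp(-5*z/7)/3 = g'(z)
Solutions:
 g(z) = C1 - 14*exp(-5*z/7)/15


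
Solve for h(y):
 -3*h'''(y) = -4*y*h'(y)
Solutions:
 h(y) = C1 + Integral(C2*airyai(6^(2/3)*y/3) + C3*airybi(6^(2/3)*y/3), y)


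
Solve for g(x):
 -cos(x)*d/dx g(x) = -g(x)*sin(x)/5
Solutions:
 g(x) = C1/cos(x)^(1/5)


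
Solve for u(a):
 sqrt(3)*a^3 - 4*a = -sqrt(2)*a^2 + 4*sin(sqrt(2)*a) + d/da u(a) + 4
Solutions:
 u(a) = C1 + sqrt(3)*a^4/4 + sqrt(2)*a^3/3 - 2*a^2 - 4*a + 2*sqrt(2)*cos(sqrt(2)*a)


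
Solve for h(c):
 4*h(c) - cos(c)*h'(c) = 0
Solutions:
 h(c) = C1*(sin(c)^2 + 2*sin(c) + 1)/(sin(c)^2 - 2*sin(c) + 1)


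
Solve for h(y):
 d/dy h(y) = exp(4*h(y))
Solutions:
 h(y) = log(-(-1/(C1 + 4*y))^(1/4))
 h(y) = log(-1/(C1 + 4*y))/4
 h(y) = log(-I*(-1/(C1 + 4*y))^(1/4))
 h(y) = log(I*(-1/(C1 + 4*y))^(1/4))


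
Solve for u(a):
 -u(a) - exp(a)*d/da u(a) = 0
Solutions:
 u(a) = C1*exp(exp(-a))


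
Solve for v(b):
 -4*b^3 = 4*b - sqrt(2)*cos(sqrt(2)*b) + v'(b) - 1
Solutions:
 v(b) = C1 - b^4 - 2*b^2 + b + sin(sqrt(2)*b)


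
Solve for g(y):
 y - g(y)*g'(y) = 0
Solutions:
 g(y) = -sqrt(C1 + y^2)
 g(y) = sqrt(C1 + y^2)


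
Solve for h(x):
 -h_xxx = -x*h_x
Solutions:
 h(x) = C1 + Integral(C2*airyai(x) + C3*airybi(x), x)


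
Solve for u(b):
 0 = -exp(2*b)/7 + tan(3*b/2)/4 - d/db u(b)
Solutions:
 u(b) = C1 - exp(2*b)/14 - log(cos(3*b/2))/6


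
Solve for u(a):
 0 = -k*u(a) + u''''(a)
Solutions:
 u(a) = C1*exp(-a*k^(1/4)) + C2*exp(a*k^(1/4)) + C3*exp(-I*a*k^(1/4)) + C4*exp(I*a*k^(1/4))


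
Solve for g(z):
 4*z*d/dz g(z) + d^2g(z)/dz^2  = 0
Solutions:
 g(z) = C1 + C2*erf(sqrt(2)*z)


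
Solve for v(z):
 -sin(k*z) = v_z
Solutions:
 v(z) = C1 + cos(k*z)/k


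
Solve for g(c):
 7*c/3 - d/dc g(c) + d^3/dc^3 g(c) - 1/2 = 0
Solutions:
 g(c) = C1 + C2*exp(-c) + C3*exp(c) + 7*c^2/6 - c/2


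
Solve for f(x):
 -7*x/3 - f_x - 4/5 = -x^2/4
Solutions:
 f(x) = C1 + x^3/12 - 7*x^2/6 - 4*x/5


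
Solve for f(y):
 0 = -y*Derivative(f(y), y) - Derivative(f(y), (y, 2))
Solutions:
 f(y) = C1 + C2*erf(sqrt(2)*y/2)


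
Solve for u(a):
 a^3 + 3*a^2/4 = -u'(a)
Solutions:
 u(a) = C1 - a^4/4 - a^3/4


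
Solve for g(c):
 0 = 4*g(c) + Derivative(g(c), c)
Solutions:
 g(c) = C1*exp(-4*c)


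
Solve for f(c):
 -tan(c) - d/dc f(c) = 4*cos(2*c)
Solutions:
 f(c) = C1 + log(cos(c)) - 2*sin(2*c)


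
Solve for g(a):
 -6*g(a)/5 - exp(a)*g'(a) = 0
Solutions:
 g(a) = C1*exp(6*exp(-a)/5)


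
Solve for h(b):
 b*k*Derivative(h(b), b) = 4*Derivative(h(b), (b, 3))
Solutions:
 h(b) = C1 + Integral(C2*airyai(2^(1/3)*b*k^(1/3)/2) + C3*airybi(2^(1/3)*b*k^(1/3)/2), b)


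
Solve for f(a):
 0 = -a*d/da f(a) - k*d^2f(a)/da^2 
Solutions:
 f(a) = C1 + C2*sqrt(k)*erf(sqrt(2)*a*sqrt(1/k)/2)


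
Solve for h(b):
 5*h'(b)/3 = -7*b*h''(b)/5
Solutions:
 h(b) = C1 + C2/b^(4/21)


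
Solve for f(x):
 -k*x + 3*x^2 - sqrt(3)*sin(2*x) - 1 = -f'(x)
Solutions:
 f(x) = C1 + k*x^2/2 - x^3 + x - sqrt(3)*cos(2*x)/2


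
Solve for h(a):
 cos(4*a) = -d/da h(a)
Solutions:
 h(a) = C1 - sin(4*a)/4


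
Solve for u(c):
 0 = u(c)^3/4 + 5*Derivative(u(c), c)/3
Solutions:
 u(c) = -sqrt(10)*sqrt(-1/(C1 - 3*c))
 u(c) = sqrt(10)*sqrt(-1/(C1 - 3*c))


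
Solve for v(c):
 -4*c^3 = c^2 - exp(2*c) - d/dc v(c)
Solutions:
 v(c) = C1 + c^4 + c^3/3 - exp(2*c)/2


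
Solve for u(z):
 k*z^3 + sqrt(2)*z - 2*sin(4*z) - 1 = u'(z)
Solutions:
 u(z) = C1 + k*z^4/4 + sqrt(2)*z^2/2 - z + cos(4*z)/2


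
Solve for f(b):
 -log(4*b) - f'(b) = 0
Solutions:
 f(b) = C1 - b*log(b) - b*log(4) + b


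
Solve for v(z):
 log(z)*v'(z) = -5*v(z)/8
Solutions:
 v(z) = C1*exp(-5*li(z)/8)


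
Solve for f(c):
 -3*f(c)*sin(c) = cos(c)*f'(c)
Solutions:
 f(c) = C1*cos(c)^3


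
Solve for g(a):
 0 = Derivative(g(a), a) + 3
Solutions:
 g(a) = C1 - 3*a


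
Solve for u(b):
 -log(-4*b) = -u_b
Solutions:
 u(b) = C1 + b*log(-b) + b*(-1 + 2*log(2))


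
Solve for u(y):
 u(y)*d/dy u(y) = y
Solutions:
 u(y) = -sqrt(C1 + y^2)
 u(y) = sqrt(C1 + y^2)


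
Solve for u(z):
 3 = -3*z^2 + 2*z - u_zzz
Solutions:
 u(z) = C1 + C2*z + C3*z^2 - z^5/20 + z^4/12 - z^3/2


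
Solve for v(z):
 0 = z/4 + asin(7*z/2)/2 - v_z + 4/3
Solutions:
 v(z) = C1 + z^2/8 + z*asin(7*z/2)/2 + 4*z/3 + sqrt(4 - 49*z^2)/14


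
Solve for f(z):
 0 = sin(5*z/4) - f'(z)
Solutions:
 f(z) = C1 - 4*cos(5*z/4)/5


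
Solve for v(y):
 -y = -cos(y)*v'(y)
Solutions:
 v(y) = C1 + Integral(y/cos(y), y)


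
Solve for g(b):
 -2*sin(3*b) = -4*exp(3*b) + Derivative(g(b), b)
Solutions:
 g(b) = C1 + 4*exp(3*b)/3 + 2*cos(3*b)/3


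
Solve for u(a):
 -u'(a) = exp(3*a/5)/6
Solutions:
 u(a) = C1 - 5*exp(3*a/5)/18


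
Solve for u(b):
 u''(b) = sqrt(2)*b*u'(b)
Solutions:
 u(b) = C1 + C2*erfi(2^(3/4)*b/2)


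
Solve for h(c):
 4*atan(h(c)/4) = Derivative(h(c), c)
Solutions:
 Integral(1/atan(_y/4), (_y, h(c))) = C1 + 4*c


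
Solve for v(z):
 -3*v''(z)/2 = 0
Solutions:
 v(z) = C1 + C2*z


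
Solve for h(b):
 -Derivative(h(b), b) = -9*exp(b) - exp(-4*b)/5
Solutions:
 h(b) = C1 + 9*exp(b) - exp(-4*b)/20


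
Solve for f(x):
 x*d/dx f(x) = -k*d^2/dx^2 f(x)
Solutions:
 f(x) = C1 + C2*sqrt(k)*erf(sqrt(2)*x*sqrt(1/k)/2)


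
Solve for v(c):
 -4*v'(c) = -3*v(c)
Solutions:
 v(c) = C1*exp(3*c/4)


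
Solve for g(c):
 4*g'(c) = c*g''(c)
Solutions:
 g(c) = C1 + C2*c^5


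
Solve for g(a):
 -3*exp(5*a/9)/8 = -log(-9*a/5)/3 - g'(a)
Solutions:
 g(a) = C1 - a*log(-a)/3 + a*(-log(3) + 1/3 + log(15)/3) + 27*exp(5*a/9)/40


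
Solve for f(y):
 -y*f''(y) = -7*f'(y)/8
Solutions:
 f(y) = C1 + C2*y^(15/8)


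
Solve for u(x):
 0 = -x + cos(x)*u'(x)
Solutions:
 u(x) = C1 + Integral(x/cos(x), x)


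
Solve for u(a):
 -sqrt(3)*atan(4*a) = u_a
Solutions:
 u(a) = C1 - sqrt(3)*(a*atan(4*a) - log(16*a^2 + 1)/8)


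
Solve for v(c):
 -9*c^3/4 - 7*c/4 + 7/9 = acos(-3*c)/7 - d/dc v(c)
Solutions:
 v(c) = C1 + 9*c^4/16 + 7*c^2/8 + c*acos(-3*c)/7 - 7*c/9 + sqrt(1 - 9*c^2)/21


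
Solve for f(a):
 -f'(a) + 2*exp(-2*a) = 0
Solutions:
 f(a) = C1 - exp(-2*a)


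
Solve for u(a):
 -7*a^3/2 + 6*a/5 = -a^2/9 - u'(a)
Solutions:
 u(a) = C1 + 7*a^4/8 - a^3/27 - 3*a^2/5


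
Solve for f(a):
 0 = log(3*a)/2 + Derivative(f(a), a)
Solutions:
 f(a) = C1 - a*log(a)/2 - a*log(3)/2 + a/2


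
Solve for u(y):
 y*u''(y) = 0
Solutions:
 u(y) = C1 + C2*y


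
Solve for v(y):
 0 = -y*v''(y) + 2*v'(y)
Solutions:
 v(y) = C1 + C2*y^3


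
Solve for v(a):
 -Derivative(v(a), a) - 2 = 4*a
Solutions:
 v(a) = C1 - 2*a^2 - 2*a


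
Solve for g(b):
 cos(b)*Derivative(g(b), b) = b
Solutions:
 g(b) = C1 + Integral(b/cos(b), b)


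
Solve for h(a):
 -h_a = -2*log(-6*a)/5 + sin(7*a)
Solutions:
 h(a) = C1 + 2*a*log(-a)/5 - 2*a/5 + 2*a*log(6)/5 + cos(7*a)/7


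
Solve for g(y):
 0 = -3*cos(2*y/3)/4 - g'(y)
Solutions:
 g(y) = C1 - 9*sin(2*y/3)/8


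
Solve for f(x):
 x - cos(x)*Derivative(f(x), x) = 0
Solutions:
 f(x) = C1 + Integral(x/cos(x), x)


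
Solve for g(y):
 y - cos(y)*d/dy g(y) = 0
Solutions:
 g(y) = C1 + Integral(y/cos(y), y)


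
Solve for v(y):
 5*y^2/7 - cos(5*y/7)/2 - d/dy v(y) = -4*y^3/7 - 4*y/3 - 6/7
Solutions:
 v(y) = C1 + y^4/7 + 5*y^3/21 + 2*y^2/3 + 6*y/7 - 7*sin(5*y/7)/10


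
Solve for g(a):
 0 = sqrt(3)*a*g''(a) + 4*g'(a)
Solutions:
 g(a) = C1 + C2*a^(1 - 4*sqrt(3)/3)


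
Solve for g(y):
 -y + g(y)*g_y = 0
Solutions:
 g(y) = -sqrt(C1 + y^2)
 g(y) = sqrt(C1 + y^2)


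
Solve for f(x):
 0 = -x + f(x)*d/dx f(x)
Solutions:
 f(x) = -sqrt(C1 + x^2)
 f(x) = sqrt(C1 + x^2)


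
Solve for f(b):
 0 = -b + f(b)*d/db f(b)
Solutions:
 f(b) = -sqrt(C1 + b^2)
 f(b) = sqrt(C1 + b^2)


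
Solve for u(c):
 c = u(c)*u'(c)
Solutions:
 u(c) = -sqrt(C1 + c^2)
 u(c) = sqrt(C1 + c^2)


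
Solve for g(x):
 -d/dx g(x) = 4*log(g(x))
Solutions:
 li(g(x)) = C1 - 4*x


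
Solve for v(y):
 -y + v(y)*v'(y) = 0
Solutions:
 v(y) = -sqrt(C1 + y^2)
 v(y) = sqrt(C1 + y^2)


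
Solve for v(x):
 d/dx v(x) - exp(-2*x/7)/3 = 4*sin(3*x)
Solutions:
 v(x) = C1 - 4*cos(3*x)/3 - 7*exp(-2*x/7)/6


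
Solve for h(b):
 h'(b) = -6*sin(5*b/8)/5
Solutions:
 h(b) = C1 + 48*cos(5*b/8)/25


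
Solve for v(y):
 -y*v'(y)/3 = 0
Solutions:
 v(y) = C1


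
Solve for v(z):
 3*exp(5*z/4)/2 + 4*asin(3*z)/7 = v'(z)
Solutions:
 v(z) = C1 + 4*z*asin(3*z)/7 + 4*sqrt(1 - 9*z^2)/21 + 6*exp(5*z/4)/5


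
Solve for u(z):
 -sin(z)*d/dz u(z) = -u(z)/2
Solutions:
 u(z) = C1*(cos(z) - 1)^(1/4)/(cos(z) + 1)^(1/4)


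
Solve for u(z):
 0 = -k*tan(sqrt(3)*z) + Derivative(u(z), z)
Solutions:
 u(z) = C1 - sqrt(3)*k*log(cos(sqrt(3)*z))/3


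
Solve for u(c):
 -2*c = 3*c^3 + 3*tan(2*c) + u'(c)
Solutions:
 u(c) = C1 - 3*c^4/4 - c^2 + 3*log(cos(2*c))/2


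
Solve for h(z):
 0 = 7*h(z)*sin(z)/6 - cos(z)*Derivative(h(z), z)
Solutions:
 h(z) = C1/cos(z)^(7/6)


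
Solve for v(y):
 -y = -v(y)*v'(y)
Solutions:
 v(y) = -sqrt(C1 + y^2)
 v(y) = sqrt(C1 + y^2)


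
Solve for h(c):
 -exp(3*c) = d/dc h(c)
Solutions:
 h(c) = C1 - exp(3*c)/3


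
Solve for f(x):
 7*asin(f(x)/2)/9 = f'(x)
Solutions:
 Integral(1/asin(_y/2), (_y, f(x))) = C1 + 7*x/9


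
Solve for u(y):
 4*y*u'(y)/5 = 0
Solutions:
 u(y) = C1


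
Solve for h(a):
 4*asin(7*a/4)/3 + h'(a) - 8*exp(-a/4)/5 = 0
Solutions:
 h(a) = C1 - 4*a*asin(7*a/4)/3 - 4*sqrt(16 - 49*a^2)/21 - 32*exp(-a/4)/5


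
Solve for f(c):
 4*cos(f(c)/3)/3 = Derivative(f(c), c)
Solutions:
 -4*c/3 - 3*log(sin(f(c)/3) - 1)/2 + 3*log(sin(f(c)/3) + 1)/2 = C1


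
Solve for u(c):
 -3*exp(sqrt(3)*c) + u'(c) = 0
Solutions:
 u(c) = C1 + sqrt(3)*exp(sqrt(3)*c)


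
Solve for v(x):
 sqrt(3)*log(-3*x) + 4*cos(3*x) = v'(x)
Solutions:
 v(x) = C1 + sqrt(3)*x*(log(-x) - 1) + sqrt(3)*x*log(3) + 4*sin(3*x)/3


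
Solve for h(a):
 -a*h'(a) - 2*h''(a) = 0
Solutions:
 h(a) = C1 + C2*erf(a/2)


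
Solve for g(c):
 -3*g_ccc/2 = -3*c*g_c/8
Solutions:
 g(c) = C1 + Integral(C2*airyai(2^(1/3)*c/2) + C3*airybi(2^(1/3)*c/2), c)


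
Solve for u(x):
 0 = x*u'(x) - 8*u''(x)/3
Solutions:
 u(x) = C1 + C2*erfi(sqrt(3)*x/4)


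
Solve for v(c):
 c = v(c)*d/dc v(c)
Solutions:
 v(c) = -sqrt(C1 + c^2)
 v(c) = sqrt(C1 + c^2)


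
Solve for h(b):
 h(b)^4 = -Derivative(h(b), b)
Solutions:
 h(b) = (-3^(2/3) - 3*3^(1/6)*I)*(1/(C1 + b))^(1/3)/6
 h(b) = (-3^(2/3) + 3*3^(1/6)*I)*(1/(C1 + b))^(1/3)/6
 h(b) = (1/(C1 + 3*b))^(1/3)


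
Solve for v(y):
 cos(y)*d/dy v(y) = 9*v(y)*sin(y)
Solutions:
 v(y) = C1/cos(y)^9


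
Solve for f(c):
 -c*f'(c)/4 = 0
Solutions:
 f(c) = C1


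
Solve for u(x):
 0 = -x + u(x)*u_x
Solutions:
 u(x) = -sqrt(C1 + x^2)
 u(x) = sqrt(C1 + x^2)


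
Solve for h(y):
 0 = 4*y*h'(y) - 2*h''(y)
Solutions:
 h(y) = C1 + C2*erfi(y)


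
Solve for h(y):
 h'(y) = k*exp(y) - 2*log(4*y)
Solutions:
 h(y) = C1 + k*exp(y) - 2*y*log(y) + 2*y*(1 - 2*log(2))


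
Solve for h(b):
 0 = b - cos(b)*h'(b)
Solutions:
 h(b) = C1 + Integral(b/cos(b), b)


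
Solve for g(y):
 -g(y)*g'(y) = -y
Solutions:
 g(y) = -sqrt(C1 + y^2)
 g(y) = sqrt(C1 + y^2)


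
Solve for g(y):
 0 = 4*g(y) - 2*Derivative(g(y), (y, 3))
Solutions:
 g(y) = C3*exp(2^(1/3)*y) + (C1*sin(2^(1/3)*sqrt(3)*y/2) + C2*cos(2^(1/3)*sqrt(3)*y/2))*exp(-2^(1/3)*y/2)


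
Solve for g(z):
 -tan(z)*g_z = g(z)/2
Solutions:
 g(z) = C1/sqrt(sin(z))


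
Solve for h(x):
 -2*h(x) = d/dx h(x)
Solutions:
 h(x) = C1*exp(-2*x)


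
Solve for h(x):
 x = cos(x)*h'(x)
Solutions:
 h(x) = C1 + Integral(x/cos(x), x)


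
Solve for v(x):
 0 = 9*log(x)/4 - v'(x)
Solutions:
 v(x) = C1 + 9*x*log(x)/4 - 9*x/4


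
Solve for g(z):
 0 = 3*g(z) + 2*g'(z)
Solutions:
 g(z) = C1*exp(-3*z/2)


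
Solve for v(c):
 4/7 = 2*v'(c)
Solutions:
 v(c) = C1 + 2*c/7


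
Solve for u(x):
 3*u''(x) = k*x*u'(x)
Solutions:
 u(x) = Piecewise((-sqrt(6)*sqrt(pi)*C1*erf(sqrt(6)*x*sqrt(-k)/6)/(2*sqrt(-k)) - C2, (k > 0) | (k < 0)), (-C1*x - C2, True))


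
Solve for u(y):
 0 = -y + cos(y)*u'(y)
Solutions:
 u(y) = C1 + Integral(y/cos(y), y)


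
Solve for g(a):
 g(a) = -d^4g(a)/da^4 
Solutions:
 g(a) = (C1*sin(sqrt(2)*a/2) + C2*cos(sqrt(2)*a/2))*exp(-sqrt(2)*a/2) + (C3*sin(sqrt(2)*a/2) + C4*cos(sqrt(2)*a/2))*exp(sqrt(2)*a/2)


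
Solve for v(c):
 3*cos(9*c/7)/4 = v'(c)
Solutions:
 v(c) = C1 + 7*sin(9*c/7)/12


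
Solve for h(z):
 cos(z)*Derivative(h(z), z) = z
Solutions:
 h(z) = C1 + Integral(z/cos(z), z)


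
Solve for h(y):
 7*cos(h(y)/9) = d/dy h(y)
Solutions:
 -7*y - 9*log(sin(h(y)/9) - 1)/2 + 9*log(sin(h(y)/9) + 1)/2 = C1


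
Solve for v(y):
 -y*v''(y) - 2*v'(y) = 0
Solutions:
 v(y) = C1 + C2/y


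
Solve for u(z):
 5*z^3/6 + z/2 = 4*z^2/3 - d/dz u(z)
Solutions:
 u(z) = C1 - 5*z^4/24 + 4*z^3/9 - z^2/4


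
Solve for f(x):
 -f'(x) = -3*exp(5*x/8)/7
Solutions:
 f(x) = C1 + 24*exp(5*x/8)/35


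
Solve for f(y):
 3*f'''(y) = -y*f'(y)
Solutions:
 f(y) = C1 + Integral(C2*airyai(-3^(2/3)*y/3) + C3*airybi(-3^(2/3)*y/3), y)


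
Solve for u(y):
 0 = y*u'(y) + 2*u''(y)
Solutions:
 u(y) = C1 + C2*erf(y/2)


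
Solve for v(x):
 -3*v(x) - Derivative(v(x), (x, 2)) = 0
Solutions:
 v(x) = C1*sin(sqrt(3)*x) + C2*cos(sqrt(3)*x)


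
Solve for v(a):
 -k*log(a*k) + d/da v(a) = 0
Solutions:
 v(a) = C1 + a*k*log(a*k) - a*k


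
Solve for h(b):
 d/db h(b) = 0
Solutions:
 h(b) = C1


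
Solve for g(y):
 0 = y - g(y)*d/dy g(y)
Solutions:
 g(y) = -sqrt(C1 + y^2)
 g(y) = sqrt(C1 + y^2)


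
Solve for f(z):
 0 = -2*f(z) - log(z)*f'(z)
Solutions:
 f(z) = C1*exp(-2*li(z))


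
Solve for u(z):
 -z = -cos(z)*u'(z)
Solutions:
 u(z) = C1 + Integral(z/cos(z), z)


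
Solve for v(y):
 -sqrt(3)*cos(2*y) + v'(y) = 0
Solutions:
 v(y) = C1 + sqrt(3)*sin(2*y)/2


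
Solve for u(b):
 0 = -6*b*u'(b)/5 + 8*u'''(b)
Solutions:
 u(b) = C1 + Integral(C2*airyai(150^(1/3)*b/10) + C3*airybi(150^(1/3)*b/10), b)


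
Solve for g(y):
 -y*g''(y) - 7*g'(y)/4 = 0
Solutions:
 g(y) = C1 + C2/y^(3/4)


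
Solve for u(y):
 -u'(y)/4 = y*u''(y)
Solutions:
 u(y) = C1 + C2*y^(3/4)


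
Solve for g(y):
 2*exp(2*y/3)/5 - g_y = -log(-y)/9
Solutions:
 g(y) = C1 + y*log(-y)/9 - y/9 + 3*exp(2*y/3)/5


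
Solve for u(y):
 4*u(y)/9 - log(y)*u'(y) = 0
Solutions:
 u(y) = C1*exp(4*li(y)/9)


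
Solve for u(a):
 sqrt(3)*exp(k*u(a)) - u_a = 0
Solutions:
 u(a) = Piecewise((log(-1/(C1*k + sqrt(3)*a*k))/k, Ne(k, 0)), (nan, True))
 u(a) = Piecewise((C1 + sqrt(3)*a, Eq(k, 0)), (nan, True))


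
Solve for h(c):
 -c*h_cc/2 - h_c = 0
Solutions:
 h(c) = C1 + C2/c


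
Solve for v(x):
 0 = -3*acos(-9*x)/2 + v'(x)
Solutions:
 v(x) = C1 + 3*x*acos(-9*x)/2 + sqrt(1 - 81*x^2)/6


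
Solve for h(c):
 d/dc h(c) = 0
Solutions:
 h(c) = C1


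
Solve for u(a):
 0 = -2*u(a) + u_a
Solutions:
 u(a) = C1*exp(2*a)


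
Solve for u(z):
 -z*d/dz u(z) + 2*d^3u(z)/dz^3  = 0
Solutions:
 u(z) = C1 + Integral(C2*airyai(2^(2/3)*z/2) + C3*airybi(2^(2/3)*z/2), z)


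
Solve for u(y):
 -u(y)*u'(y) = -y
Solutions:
 u(y) = -sqrt(C1 + y^2)
 u(y) = sqrt(C1 + y^2)


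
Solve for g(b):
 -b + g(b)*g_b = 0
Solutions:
 g(b) = -sqrt(C1 + b^2)
 g(b) = sqrt(C1 + b^2)


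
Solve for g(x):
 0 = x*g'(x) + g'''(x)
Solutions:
 g(x) = C1 + Integral(C2*airyai(-x) + C3*airybi(-x), x)


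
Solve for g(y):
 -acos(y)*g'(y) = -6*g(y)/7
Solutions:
 g(y) = C1*exp(6*Integral(1/acos(y), y)/7)


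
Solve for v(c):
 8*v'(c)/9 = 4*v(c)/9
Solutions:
 v(c) = C1*exp(c/2)


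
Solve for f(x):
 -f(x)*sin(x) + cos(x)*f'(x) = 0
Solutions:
 f(x) = C1/cos(x)


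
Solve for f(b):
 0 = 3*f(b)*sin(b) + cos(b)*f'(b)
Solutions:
 f(b) = C1*cos(b)^3


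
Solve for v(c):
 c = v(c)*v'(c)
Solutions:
 v(c) = -sqrt(C1 + c^2)
 v(c) = sqrt(C1 + c^2)


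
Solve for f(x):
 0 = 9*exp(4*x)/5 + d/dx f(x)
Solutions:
 f(x) = C1 - 9*exp(4*x)/20


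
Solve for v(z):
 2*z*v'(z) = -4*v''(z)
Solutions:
 v(z) = C1 + C2*erf(z/2)


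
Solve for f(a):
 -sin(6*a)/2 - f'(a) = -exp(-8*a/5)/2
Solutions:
 f(a) = C1 + cos(6*a)/12 - 5*exp(-8*a/5)/16


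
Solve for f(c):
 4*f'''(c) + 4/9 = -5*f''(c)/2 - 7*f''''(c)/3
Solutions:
 f(c) = C1 + C2*c - 4*c^2/45 + (C3*sin(sqrt(66)*c/14) + C4*cos(sqrt(66)*c/14))*exp(-6*c/7)


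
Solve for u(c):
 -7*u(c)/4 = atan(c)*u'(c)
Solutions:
 u(c) = C1*exp(-7*Integral(1/atan(c), c)/4)


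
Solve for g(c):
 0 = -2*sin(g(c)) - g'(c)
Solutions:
 g(c) = -acos((-C1 - exp(4*c))/(C1 - exp(4*c))) + 2*pi
 g(c) = acos((-C1 - exp(4*c))/(C1 - exp(4*c)))


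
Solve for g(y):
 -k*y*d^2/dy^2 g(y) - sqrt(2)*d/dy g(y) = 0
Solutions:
 g(y) = C1 + y^(((re(k) - sqrt(2))*re(k) + im(k)^2)/(re(k)^2 + im(k)^2))*(C2*sin(sqrt(2)*log(y)*Abs(im(k))/(re(k)^2 + im(k)^2)) + C3*cos(sqrt(2)*log(y)*im(k)/(re(k)^2 + im(k)^2)))


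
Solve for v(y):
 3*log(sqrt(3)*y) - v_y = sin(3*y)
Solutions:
 v(y) = C1 + 3*y*log(y) - 3*y + 3*y*log(3)/2 + cos(3*y)/3


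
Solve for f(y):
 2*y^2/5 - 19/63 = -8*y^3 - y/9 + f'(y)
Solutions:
 f(y) = C1 + 2*y^4 + 2*y^3/15 + y^2/18 - 19*y/63


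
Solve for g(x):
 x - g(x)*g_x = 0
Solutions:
 g(x) = -sqrt(C1 + x^2)
 g(x) = sqrt(C1 + x^2)


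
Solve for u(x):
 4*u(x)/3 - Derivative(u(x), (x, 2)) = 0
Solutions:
 u(x) = C1*exp(-2*sqrt(3)*x/3) + C2*exp(2*sqrt(3)*x/3)


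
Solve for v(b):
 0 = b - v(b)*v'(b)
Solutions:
 v(b) = -sqrt(C1 + b^2)
 v(b) = sqrt(C1 + b^2)


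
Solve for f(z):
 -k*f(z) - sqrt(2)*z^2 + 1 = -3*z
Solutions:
 f(z) = (-sqrt(2)*z^2 + 3*z + 1)/k


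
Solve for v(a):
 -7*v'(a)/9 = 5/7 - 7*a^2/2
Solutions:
 v(a) = C1 + 3*a^3/2 - 45*a/49


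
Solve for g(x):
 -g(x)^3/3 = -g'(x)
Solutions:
 g(x) = -sqrt(6)*sqrt(-1/(C1 + x))/2
 g(x) = sqrt(6)*sqrt(-1/(C1 + x))/2


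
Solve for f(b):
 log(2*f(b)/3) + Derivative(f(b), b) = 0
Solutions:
 Integral(1/(log(_y) - log(3) + log(2)), (_y, f(b))) = C1 - b


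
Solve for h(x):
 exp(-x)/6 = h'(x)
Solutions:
 h(x) = C1 - exp(-x)/6


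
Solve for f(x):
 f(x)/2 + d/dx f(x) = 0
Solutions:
 f(x) = C1*exp(-x/2)


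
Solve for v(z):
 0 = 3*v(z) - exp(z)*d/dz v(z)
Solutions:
 v(z) = C1*exp(-3*exp(-z))


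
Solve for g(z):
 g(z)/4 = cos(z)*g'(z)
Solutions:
 g(z) = C1*(sin(z) + 1)^(1/8)/(sin(z) - 1)^(1/8)


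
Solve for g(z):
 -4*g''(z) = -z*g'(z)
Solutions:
 g(z) = C1 + C2*erfi(sqrt(2)*z/4)


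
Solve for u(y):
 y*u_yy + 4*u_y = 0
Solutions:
 u(y) = C1 + C2/y^3


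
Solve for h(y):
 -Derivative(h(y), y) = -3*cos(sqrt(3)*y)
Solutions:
 h(y) = C1 + sqrt(3)*sin(sqrt(3)*y)


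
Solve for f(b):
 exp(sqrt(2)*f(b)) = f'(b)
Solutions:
 f(b) = sqrt(2)*(2*log(-1/(C1 + b)) - log(2))/4


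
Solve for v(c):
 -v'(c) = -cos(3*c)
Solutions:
 v(c) = C1 + sin(3*c)/3


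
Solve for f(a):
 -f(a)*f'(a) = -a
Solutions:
 f(a) = -sqrt(C1 + a^2)
 f(a) = sqrt(C1 + a^2)


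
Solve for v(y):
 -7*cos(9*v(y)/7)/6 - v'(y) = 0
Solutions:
 7*y/6 - 7*log(sin(9*v(y)/7) - 1)/18 + 7*log(sin(9*v(y)/7) + 1)/18 = C1


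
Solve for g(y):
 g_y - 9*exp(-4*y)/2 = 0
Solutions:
 g(y) = C1 - 9*exp(-4*y)/8


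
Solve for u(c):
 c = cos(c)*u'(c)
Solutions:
 u(c) = C1 + Integral(c/cos(c), c)


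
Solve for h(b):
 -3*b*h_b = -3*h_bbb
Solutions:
 h(b) = C1 + Integral(C2*airyai(b) + C3*airybi(b), b)


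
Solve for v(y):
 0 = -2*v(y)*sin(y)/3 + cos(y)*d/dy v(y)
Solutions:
 v(y) = C1/cos(y)^(2/3)


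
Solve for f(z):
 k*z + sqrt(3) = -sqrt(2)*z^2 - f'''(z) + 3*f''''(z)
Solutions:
 f(z) = C1 + C2*z + C3*z^2 + C4*exp(z/3) - sqrt(2)*z^5/60 + z^4*(-k - 6*sqrt(2))/24 + z^3*(-k/2 - 3*sqrt(2) - sqrt(3)/6)


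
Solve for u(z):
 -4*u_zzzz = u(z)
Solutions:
 u(z) = (C1*sin(z/2) + C2*cos(z/2))*exp(-z/2) + (C3*sin(z/2) + C4*cos(z/2))*exp(z/2)


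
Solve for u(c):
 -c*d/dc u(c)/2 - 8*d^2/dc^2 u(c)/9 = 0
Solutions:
 u(c) = C1 + C2*erf(3*sqrt(2)*c/8)


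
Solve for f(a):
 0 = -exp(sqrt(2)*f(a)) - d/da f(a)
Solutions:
 f(a) = sqrt(2)*(2*log(1/(C1 + a)) - log(2))/4


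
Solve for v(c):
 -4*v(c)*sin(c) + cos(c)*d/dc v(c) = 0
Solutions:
 v(c) = C1/cos(c)^4


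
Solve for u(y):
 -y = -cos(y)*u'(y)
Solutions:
 u(y) = C1 + Integral(y/cos(y), y)


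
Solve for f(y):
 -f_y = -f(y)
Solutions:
 f(y) = C1*exp(y)


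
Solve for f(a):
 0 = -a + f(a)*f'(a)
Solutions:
 f(a) = -sqrt(C1 + a^2)
 f(a) = sqrt(C1 + a^2)


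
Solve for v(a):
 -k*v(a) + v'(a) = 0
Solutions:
 v(a) = C1*exp(a*k)


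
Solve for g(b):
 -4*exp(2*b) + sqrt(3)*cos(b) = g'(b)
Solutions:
 g(b) = C1 - 2*exp(2*b) + sqrt(3)*sin(b)


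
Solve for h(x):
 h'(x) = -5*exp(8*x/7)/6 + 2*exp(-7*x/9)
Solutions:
 h(x) = C1 - 35*exp(8*x/7)/48 - 18*exp(-7*x/9)/7


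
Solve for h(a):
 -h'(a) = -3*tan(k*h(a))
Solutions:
 h(a) = Piecewise((-asin(exp(C1*k + 3*a*k))/k + pi/k, Ne(k, 0)), (nan, True))
 h(a) = Piecewise((asin(exp(C1*k + 3*a*k))/k, Ne(k, 0)), (nan, True))


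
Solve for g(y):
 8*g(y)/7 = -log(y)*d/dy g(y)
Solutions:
 g(y) = C1*exp(-8*li(y)/7)


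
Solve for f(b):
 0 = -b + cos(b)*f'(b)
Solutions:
 f(b) = C1 + Integral(b/cos(b), b)


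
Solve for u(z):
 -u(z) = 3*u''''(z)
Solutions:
 u(z) = (C1*sin(sqrt(2)*3^(3/4)*z/6) + C2*cos(sqrt(2)*3^(3/4)*z/6))*exp(-sqrt(2)*3^(3/4)*z/6) + (C3*sin(sqrt(2)*3^(3/4)*z/6) + C4*cos(sqrt(2)*3^(3/4)*z/6))*exp(sqrt(2)*3^(3/4)*z/6)


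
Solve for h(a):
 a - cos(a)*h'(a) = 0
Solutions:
 h(a) = C1 + Integral(a/cos(a), a)


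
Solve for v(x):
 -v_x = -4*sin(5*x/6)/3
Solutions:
 v(x) = C1 - 8*cos(5*x/6)/5


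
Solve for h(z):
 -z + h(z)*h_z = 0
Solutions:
 h(z) = -sqrt(C1 + z^2)
 h(z) = sqrt(C1 + z^2)


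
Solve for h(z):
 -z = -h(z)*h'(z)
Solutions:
 h(z) = -sqrt(C1 + z^2)
 h(z) = sqrt(C1 + z^2)


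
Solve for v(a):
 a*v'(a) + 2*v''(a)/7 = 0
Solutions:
 v(a) = C1 + C2*erf(sqrt(7)*a/2)


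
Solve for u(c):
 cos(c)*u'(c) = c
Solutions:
 u(c) = C1 + Integral(c/cos(c), c)


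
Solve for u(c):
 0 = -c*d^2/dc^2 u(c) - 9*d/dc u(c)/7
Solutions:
 u(c) = C1 + C2/c^(2/7)


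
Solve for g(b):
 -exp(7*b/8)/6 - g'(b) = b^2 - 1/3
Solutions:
 g(b) = C1 - b^3/3 + b/3 - 4*exp(7*b/8)/21


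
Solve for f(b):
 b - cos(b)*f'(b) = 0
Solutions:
 f(b) = C1 + Integral(b/cos(b), b)


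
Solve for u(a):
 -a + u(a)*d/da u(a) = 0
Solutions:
 u(a) = -sqrt(C1 + a^2)
 u(a) = sqrt(C1 + a^2)


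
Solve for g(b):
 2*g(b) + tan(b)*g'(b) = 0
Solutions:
 g(b) = C1/sin(b)^2


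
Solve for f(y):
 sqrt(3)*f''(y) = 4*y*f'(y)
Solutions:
 f(y) = C1 + C2*erfi(sqrt(2)*3^(3/4)*y/3)


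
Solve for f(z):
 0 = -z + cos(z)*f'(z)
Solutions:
 f(z) = C1 + Integral(z/cos(z), z)


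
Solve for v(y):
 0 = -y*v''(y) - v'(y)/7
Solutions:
 v(y) = C1 + C2*y^(6/7)


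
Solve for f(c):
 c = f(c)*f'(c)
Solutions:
 f(c) = -sqrt(C1 + c^2)
 f(c) = sqrt(C1 + c^2)


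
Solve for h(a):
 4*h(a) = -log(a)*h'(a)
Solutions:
 h(a) = C1*exp(-4*li(a))


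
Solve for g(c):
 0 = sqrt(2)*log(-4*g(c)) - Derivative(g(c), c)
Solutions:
 -sqrt(2)*Integral(1/(log(-_y) + 2*log(2)), (_y, g(c)))/2 = C1 - c


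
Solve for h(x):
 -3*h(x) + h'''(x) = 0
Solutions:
 h(x) = C3*exp(3^(1/3)*x) + (C1*sin(3^(5/6)*x/2) + C2*cos(3^(5/6)*x/2))*exp(-3^(1/3)*x/2)


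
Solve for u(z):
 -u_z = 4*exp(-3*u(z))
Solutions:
 u(z) = log(C1 - 12*z)/3
 u(z) = log((-3^(1/3) - 3^(5/6)*I)*(C1 - 4*z)^(1/3)/2)
 u(z) = log((-3^(1/3) + 3^(5/6)*I)*(C1 - 4*z)^(1/3)/2)


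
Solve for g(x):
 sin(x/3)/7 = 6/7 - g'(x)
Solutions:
 g(x) = C1 + 6*x/7 + 3*cos(x/3)/7


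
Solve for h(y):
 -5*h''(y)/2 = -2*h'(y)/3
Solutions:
 h(y) = C1 + C2*exp(4*y/15)


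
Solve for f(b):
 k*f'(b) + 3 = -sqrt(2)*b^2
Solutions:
 f(b) = C1 - sqrt(2)*b^3/(3*k) - 3*b/k


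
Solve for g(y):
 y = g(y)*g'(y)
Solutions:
 g(y) = -sqrt(C1 + y^2)
 g(y) = sqrt(C1 + y^2)


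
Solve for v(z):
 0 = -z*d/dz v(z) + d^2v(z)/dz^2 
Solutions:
 v(z) = C1 + C2*erfi(sqrt(2)*z/2)


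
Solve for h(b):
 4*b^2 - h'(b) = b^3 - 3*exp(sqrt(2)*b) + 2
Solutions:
 h(b) = C1 - b^4/4 + 4*b^3/3 - 2*b + 3*sqrt(2)*exp(sqrt(2)*b)/2


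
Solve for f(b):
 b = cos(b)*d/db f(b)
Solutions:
 f(b) = C1 + Integral(b/cos(b), b)


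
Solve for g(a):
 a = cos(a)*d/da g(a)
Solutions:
 g(a) = C1 + Integral(a/cos(a), a)


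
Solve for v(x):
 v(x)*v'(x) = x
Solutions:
 v(x) = -sqrt(C1 + x^2)
 v(x) = sqrt(C1 + x^2)


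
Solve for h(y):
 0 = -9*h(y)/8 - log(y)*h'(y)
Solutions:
 h(y) = C1*exp(-9*li(y)/8)


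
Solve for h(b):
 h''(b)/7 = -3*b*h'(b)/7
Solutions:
 h(b) = C1 + C2*erf(sqrt(6)*b/2)


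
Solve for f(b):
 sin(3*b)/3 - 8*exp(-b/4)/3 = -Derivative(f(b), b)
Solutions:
 f(b) = C1 + cos(3*b)/9 - 32*exp(-b/4)/3


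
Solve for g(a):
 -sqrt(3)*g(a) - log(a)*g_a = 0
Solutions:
 g(a) = C1*exp(-sqrt(3)*li(a))


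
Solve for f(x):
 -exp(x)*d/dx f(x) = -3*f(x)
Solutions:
 f(x) = C1*exp(-3*exp(-x))


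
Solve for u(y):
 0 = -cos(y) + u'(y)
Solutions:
 u(y) = C1 + sin(y)


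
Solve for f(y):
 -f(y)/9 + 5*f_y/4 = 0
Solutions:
 f(y) = C1*exp(4*y/45)


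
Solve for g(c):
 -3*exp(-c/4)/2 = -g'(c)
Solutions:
 g(c) = C1 - 6*exp(-c/4)


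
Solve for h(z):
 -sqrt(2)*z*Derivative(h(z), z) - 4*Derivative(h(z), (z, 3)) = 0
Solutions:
 h(z) = C1 + Integral(C2*airyai(-sqrt(2)*z/2) + C3*airybi(-sqrt(2)*z/2), z)


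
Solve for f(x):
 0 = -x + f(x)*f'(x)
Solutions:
 f(x) = -sqrt(C1 + x^2)
 f(x) = sqrt(C1 + x^2)


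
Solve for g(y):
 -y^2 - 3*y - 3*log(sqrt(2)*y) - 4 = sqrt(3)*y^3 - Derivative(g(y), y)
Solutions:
 g(y) = C1 + sqrt(3)*y^4/4 + y^3/3 + 3*y^2/2 + 3*y*log(y) + y + 3*y*log(2)/2


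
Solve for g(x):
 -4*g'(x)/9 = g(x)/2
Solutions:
 g(x) = C1*exp(-9*x/8)


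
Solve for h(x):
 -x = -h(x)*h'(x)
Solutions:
 h(x) = -sqrt(C1 + x^2)
 h(x) = sqrt(C1 + x^2)


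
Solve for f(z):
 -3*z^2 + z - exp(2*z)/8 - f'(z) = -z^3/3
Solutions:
 f(z) = C1 + z^4/12 - z^3 + z^2/2 - exp(2*z)/16


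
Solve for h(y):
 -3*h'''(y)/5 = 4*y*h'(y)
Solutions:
 h(y) = C1 + Integral(C2*airyai(-20^(1/3)*3^(2/3)*y/3) + C3*airybi(-20^(1/3)*3^(2/3)*y/3), y)


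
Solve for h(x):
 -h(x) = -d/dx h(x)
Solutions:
 h(x) = C1*exp(x)


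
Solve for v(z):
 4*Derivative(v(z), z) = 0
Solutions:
 v(z) = C1


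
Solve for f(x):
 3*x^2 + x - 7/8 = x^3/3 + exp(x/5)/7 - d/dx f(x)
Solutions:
 f(x) = C1 + x^4/12 - x^3 - x^2/2 + 7*x/8 + 5*exp(x/5)/7


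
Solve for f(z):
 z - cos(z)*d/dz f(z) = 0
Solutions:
 f(z) = C1 + Integral(z/cos(z), z)


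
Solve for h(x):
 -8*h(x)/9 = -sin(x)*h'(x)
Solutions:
 h(x) = C1*(cos(x) - 1)^(4/9)/(cos(x) + 1)^(4/9)


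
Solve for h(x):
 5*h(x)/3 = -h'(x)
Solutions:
 h(x) = C1*exp(-5*x/3)


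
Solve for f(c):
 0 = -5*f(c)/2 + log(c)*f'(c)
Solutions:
 f(c) = C1*exp(5*li(c)/2)


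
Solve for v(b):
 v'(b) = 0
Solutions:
 v(b) = C1


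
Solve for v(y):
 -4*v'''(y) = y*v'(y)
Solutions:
 v(y) = C1 + Integral(C2*airyai(-2^(1/3)*y/2) + C3*airybi(-2^(1/3)*y/2), y)
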